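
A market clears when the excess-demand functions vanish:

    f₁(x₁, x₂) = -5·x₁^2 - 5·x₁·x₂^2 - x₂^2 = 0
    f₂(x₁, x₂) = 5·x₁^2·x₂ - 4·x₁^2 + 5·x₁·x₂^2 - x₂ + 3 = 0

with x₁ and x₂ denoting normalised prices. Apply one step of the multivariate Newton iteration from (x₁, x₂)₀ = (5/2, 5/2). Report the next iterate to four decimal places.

At (5/2, 5/2): F = (-115.6250, 131.7500).
Jacobian J = [[-10·x₁ - 5·x₂^2, -10·x₁·x₂ - 2·x₂], [10·x₁·x₂ - 8·x₁ + 5·x₂^2, 5·x₁^2 + 10·x₁·x₂ - 1]].
At the point, J = [[-56.2500, -67.5000], [73.7500, 92.7500]] (det J = -239.0625).
Solving J·Δ = −F gives Δ = (-7.6595, 4.6699).
Then the next iterate is (x₁, x₂)₁ = (-5.1595, 7.1699).

(-5.1595, 7.1699)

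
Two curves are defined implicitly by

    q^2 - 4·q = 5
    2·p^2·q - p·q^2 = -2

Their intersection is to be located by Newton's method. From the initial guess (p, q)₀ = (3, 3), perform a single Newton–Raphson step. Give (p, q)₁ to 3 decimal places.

At (3, 3): F = (-8.000, 29.000).
Jacobian J = [[0, 2·q - 4], [4·p·q - q^2, 2·p^2 - 2·p·q]].
At the point, J = [[0.000, 2.000], [27.000, 0.000]] (det J = -54.000).
Solving J·Δ = −F gives Δ = (-1.074, 4.000).
Then the next iterate is (p, q)₁ = (1.926, 7.000).

(1.926, 7.000)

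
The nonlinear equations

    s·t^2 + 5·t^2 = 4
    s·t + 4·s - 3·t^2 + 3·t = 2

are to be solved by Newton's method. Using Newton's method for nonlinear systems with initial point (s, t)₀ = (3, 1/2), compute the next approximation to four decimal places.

(0.0496, 0.8422)

At (3, 1/2): F = (-2.0000, 12.2500).
Jacobian J = [[t^2, 2·s·t + 10·t], [t + 4, s - 6·t + 3]].
At the point, J = [[0.2500, 8.0000], [4.5000, 3.0000]] (det J = -35.2500).
Solving J·Δ = −F gives Δ = (-2.9504, 0.3422).
Then the next iterate is (s, t)₁ = (0.0496, 0.8422).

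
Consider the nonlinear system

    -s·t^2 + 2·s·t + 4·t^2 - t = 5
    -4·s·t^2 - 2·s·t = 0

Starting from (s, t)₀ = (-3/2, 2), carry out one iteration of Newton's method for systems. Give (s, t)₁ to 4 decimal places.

At (-3/2, 2): F = (9.0000, 30.0000).
Jacobian J = [[-t^2 + 2·t, -2·s·t + 2·s + 8·t - 1], [-4·t^2 - 2·t, -8·s·t - 2·s]].
At the point, J = [[0.0000, 18.0000], [-20.0000, 27.0000]] (det J = 360.0000).
Solving J·Δ = −F gives Δ = (0.8250, -0.5000).
Then the next iterate is (s, t)₁ = (-0.6750, 1.5000).

(-0.6750, 1.5000)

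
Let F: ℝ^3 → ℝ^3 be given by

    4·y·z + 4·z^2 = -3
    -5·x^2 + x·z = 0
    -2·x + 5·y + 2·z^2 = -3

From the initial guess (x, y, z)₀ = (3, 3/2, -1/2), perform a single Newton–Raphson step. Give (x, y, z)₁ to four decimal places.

(1.1053, -1.7632, -4.2632)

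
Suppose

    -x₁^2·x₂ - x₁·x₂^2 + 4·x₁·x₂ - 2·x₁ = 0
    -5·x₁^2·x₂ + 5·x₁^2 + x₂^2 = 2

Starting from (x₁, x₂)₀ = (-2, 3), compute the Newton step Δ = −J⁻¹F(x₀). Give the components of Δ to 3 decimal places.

(1.077, 0.720)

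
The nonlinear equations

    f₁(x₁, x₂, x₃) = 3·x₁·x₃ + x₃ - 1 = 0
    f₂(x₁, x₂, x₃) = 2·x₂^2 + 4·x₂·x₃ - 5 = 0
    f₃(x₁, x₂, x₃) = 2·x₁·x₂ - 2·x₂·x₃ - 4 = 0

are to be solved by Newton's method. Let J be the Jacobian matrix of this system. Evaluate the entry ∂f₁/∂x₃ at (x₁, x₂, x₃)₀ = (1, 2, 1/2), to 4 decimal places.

4.0000

∂f₁/∂x₃ = 3·x₁ + 1.
At (1, 2, 1/2) this is 4.0000.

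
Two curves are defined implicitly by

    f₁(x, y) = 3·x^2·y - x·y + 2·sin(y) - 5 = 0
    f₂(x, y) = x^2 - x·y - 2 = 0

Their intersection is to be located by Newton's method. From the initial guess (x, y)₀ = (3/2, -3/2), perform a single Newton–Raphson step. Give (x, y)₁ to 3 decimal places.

(2.910, 4.395)

At (3/2, -3/2): F = (-14.86999, 2.500).
Jacobian J = [[6·x·y - y, 3·x^2 - x + 2·cos(y)], [2·x - y, -x]].
At the point, J = [[-12.000, 5.39147], [4.500, -1.500]] (det J = -6.26163).
Solving J·Δ = −F gives Δ = (1.410, 5.895).
Then the next iterate is (x, y)₁ = (2.910, 4.395).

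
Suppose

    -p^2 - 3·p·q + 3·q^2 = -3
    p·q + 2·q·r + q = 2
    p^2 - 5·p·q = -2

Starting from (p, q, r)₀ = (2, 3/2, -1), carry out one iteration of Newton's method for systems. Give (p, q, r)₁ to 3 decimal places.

(1.377, 0.818, -0.295)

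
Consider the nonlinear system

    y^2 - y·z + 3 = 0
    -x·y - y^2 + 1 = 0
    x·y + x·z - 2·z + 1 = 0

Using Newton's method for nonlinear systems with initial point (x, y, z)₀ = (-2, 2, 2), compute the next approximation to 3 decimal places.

(0.000, 0.500, 2.000)

At (-2, 2, 2): F = (3.000, 1.000, -11.000).
Jacobian J = [[0, 2·y - z, -y], [-y, -x - 2·y, 0], [y + z, x, x - 2]].
At the point, J = [[0.000, 2.000, -2.000], [-2.000, -2.000, 0.000], [4.000, -2.000, -4.000]] (det J = -40.000).
Solving J·Δ = −F gives Δ = (2.000, -1.500, 0.000).
Then the next iterate is (x, y, z)₁ = (0.000, 0.500, 2.000).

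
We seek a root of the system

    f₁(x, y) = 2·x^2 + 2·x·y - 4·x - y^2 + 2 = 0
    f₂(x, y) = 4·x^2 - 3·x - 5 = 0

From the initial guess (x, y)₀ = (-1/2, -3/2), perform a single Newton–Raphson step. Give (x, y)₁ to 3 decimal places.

At (-1/2, -3/2): F = (3.750, -2.500).
Jacobian J = [[4·x + 2·y - 4, 2·x - 2·y], [8·x - 3, 0]].
At the point, J = [[-9.000, 2.000], [-7.000, 0.000]] (det J = 14.000).
Solving J·Δ = −F gives Δ = (-0.357, -3.482).
Then the next iterate is (x, y)₁ = (-0.857, -4.982).

(-0.857, -4.982)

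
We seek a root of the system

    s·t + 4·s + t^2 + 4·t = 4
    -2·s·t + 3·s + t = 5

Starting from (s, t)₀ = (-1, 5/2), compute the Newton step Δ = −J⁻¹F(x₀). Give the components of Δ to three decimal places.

At (-1, 5/2): F = (5.750, -0.500).
Jacobian J = [[t + 4, s + 2·t + 4], [-2·t + 3, -2·s + 1]].
At the point, J = [[6.500, 8.000], [-2.000, 3.000]] (det J = 35.500).
Solving J·Δ = −F gives Δ = (-0.599, -0.232).

(-0.599, -0.232)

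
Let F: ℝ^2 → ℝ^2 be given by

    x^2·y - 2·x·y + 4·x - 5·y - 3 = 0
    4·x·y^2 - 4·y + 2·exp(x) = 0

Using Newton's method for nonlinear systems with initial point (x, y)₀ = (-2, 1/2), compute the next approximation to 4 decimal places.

(5.9173, 1.0276)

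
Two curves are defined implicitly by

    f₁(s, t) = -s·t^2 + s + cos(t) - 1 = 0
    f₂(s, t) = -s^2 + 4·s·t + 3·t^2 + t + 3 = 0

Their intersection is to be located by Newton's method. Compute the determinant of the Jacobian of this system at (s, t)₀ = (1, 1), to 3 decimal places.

5.683

J = [[-t^2 + 1, -2·s·t - sin(t)], [-2·s + 4·t, 4·s + 6·t + 1]].
At the point, J = [[0.000, -2.84147], [2.000, 11.000]].
det J = 5.683.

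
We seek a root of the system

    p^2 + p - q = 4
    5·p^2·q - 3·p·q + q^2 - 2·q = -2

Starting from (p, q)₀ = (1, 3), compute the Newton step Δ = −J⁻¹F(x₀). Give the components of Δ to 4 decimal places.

(0.4872, -3.5385)

At (1, 3): F = (-5.0000, 11.0000).
Jacobian J = [[2·p + 1, -1], [10·p·q - 3·q, 5·p^2 - 3·p + 2·q - 2]].
At the point, J = [[3.0000, -1.0000], [21.0000, 6.0000]] (det J = 39.0000).
Solving J·Δ = −F gives Δ = (0.4872, -3.5385).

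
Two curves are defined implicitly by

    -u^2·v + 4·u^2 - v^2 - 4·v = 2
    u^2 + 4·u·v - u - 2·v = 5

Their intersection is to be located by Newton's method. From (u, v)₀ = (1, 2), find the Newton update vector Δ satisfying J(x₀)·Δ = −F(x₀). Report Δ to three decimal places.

(0.371, -1.169)

At (1, 2): F = (-12.000, -1.000).
Jacobian J = [[-2·u·v + 8·u, -u^2 - 2·v - 4], [2·u + 4·v - 1, 4·u - 2]].
At the point, J = [[4.000, -9.000], [9.000, 2.000]] (det J = 89.000).
Solving J·Δ = −F gives Δ = (0.371, -1.169).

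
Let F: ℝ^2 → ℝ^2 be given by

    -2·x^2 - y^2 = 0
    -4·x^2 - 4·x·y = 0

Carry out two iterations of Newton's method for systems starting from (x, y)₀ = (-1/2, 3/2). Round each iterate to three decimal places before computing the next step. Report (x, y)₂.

At (-1/2, 3/2): F = (-2.750, 2.000).
Jacobian J = [[-4·x, -2·y], [-8·x - 4·y, -4·x]].
At the point, J = [[2.000, -3.000], [-2.000, 2.000]] (det J = -2.000).
Solving J·Δ = −F gives Δ = (0.250, -0.750).
Then the next iterate is (x, y)₁ = (-0.250, 0.750).
Round to (-0.250, 0.750) and repeat: F = (-0.68750, 0.500), J = [[1.000, -1.500], [-1.000, 1.000]].
Δ = (0.125, -0.375), so (x, y)₂ = (-0.125, 0.375).

(-0.125, 0.375)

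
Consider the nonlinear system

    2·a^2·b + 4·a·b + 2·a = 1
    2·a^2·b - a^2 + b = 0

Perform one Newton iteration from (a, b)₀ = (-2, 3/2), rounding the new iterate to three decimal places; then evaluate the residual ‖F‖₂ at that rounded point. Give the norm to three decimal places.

28.425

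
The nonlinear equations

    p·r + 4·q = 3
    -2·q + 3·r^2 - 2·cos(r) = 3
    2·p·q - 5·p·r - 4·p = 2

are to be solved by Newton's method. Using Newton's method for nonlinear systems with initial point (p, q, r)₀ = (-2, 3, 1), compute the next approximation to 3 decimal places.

(3.883, -0.173, 1.096)

At (-2, 3, 1): F = (7.000, -7.08060, 4.000).
Jacobian J = [[r, 4, p], [0, -2, 6·r + 2·sin(r)], [2·q - 5·r - 4, 2·p, -5·p]].
At the point, J = [[1.000, 4.000, -2.000], [0.000, -2.000, 7.68294], [-3.000, -4.000, 10.000]] (det J = -69.46354).
Solving J·Δ = −F gives Δ = (5.883, -3.173, 0.096).
Then the next iterate is (p, q, r)₁ = (3.883, -0.173, 1.096).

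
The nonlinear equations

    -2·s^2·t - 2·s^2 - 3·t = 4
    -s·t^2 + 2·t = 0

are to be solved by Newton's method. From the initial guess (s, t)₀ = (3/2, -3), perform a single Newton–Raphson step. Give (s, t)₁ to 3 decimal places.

At (3/2, -3): F = (14.000, -19.500).
Jacobian J = [[-4·s·t - 4·s, -2·s^2 - 3], [-t^2, -2·s·t + 2]].
At the point, J = [[12.000, -7.500], [-9.000, 11.000]] (det J = 64.500).
Solving J·Δ = −F gives Δ = (-0.120, 1.674).
Then the next iterate is (s, t)₁ = (1.380, -1.326).

(1.380, -1.326)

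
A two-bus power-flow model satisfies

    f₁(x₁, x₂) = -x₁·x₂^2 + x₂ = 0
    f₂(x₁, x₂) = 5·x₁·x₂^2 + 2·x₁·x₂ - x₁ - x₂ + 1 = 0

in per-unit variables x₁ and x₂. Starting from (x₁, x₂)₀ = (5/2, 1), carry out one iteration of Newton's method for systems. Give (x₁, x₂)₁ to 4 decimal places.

(5.8000, -0.2000)

At (5/2, 1): F = (-1.5000, 15.0000).
Jacobian J = [[-x₂^2, -2·x₁·x₂ + 1], [5·x₂^2 + 2·x₂ - 1, 10·x₁·x₂ + 2·x₁ - 1]].
At the point, J = [[-1.0000, -4.0000], [6.0000, 29.0000]] (det J = -5.0000).
Solving J·Δ = −F gives Δ = (3.3000, -1.2000).
Then the next iterate is (x₁, x₂)₁ = (5.8000, -0.2000).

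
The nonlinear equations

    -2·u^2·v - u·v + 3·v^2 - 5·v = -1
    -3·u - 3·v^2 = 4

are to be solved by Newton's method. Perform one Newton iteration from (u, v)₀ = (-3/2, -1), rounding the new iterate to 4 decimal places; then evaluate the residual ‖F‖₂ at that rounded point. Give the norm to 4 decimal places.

At (-3/2, -1): F = (12.0000, -2.5000).
Jacobian J = [[-4·u·v - v, -2·u^2 - u + 6·v - 5], [-3, -6·v]].
At the point, J = [[-5.0000, -14.0000], [-3.0000, 6.0000]] (det J = -72.0000).
Solving J·Δ = −F gives Δ = (0.5139, 0.6736).
Then the next iterate is (u, v)₁ = (-0.9861, -0.3264).
Re-evaluating at (-0.9861, -0.3264): F = (3.264526, -1.361311), so ‖F‖₂ = 3.5370.

3.5370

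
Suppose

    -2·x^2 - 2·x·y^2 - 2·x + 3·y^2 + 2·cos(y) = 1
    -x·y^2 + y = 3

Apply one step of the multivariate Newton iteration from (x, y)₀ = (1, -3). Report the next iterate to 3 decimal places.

(0.674, -1.277)

At (1, -3): F = (2.02002, -15.000).
Jacobian J = [[-4·x - 2·y^2 - 2, -4·x·y + 6·y - 2·sin(y)], [-y^2, -2·x·y + 1]].
At the point, J = [[-24.000, -5.71776], [-9.000, 7.000]] (det J = -219.45984).
Solving J·Δ = −F gives Δ = (-0.326, 1.723).
Then the next iterate is (x, y)₁ = (0.674, -1.277).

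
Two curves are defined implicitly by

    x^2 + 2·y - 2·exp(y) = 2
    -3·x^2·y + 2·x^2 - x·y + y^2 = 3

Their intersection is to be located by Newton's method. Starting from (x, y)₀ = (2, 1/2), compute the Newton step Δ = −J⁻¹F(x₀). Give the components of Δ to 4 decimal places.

At (2, 1/2): F = (-0.297443, -1.7500).
Jacobian J = [[2·x, -2·exp(y) + 2], [-6·x·y + 4·x - y, -3·x^2 - x + 2·y]].
At the point, J = [[4.0000, -1.297443], [1.5000, -13.0000]] (det J = -50.053836).
Solving J·Δ = −F gives Δ = (0.0319, -0.1309).

(0.0319, -0.1309)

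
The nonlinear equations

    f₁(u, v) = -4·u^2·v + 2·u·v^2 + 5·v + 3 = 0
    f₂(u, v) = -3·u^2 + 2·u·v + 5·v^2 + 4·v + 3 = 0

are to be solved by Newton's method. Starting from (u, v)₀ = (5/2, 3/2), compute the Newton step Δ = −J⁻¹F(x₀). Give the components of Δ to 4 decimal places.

At (5/2, 3/2): F = (-15.7500, 9.0000).
Jacobian J = [[-8·u·v + 2·v^2, -4·u^2 + 4·u·v + 5], [-6·u + 2·v, 2·u + 10·v + 4]].
At the point, J = [[-25.5000, -5.0000], [-12.0000, 24.0000]] (det J = -672.0000).
Solving J·Δ = −F gives Δ = (-0.4955, -0.6228).

(-0.4955, -0.6228)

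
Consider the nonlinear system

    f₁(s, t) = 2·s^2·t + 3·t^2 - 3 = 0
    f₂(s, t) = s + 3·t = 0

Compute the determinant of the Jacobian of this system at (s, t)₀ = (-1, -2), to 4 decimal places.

J = [[4·s·t, 2·s^2 + 6·t], [1, 3]].
At the point, J = [[8.0000, -10.0000], [1.0000, 3.0000]].
det J = 34.0000.

34.0000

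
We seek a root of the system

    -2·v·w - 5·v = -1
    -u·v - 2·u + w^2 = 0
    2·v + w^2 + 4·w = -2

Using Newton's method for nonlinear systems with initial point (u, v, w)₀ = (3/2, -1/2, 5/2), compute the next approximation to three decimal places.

(-2.918, -0.101, 0.495)

At (3/2, -1/2, 5/2): F = (6.000, 4.000, 17.250).
Jacobian J = [[0, -2·w - 5, -2·v], [-v - 2, -u, 2·w], [0, 2, 2·w + 4]].
At the point, J = [[0.000, -10.000, 1.000], [-1.500, -1.500, 5.000], [0.000, 2.000, 9.000]] (det J = -138.000).
Solving J·Δ = −F gives Δ = (-4.418, 0.399, -2.005).
Then the next iterate is (u, v, w)₁ = (-2.918, -0.101, 0.495).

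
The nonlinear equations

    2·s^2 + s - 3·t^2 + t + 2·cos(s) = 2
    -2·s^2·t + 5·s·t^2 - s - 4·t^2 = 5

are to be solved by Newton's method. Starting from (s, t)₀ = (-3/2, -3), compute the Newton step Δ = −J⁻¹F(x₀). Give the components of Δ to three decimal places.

(-0.123, 1.499)

At (-3/2, -3): F = (-28.85853, -93.500).
Jacobian J = [[4·s - 2·sin(s) + 1, -6·t + 1], [-4·s·t + 5·t^2 - 1, -2·s^2 + 10·s·t - 8·t]].
At the point, J = [[-3.00501, 19.000], [26.000, 64.500]] (det J = -687.82315).
Solving J·Δ = −F gives Δ = (-0.123, 1.499).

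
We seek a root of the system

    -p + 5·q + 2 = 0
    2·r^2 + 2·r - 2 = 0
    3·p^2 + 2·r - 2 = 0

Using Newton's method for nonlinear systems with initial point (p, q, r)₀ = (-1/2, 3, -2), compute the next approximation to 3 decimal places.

(-2.028, -0.806, -1.667)

At (-1/2, 3, -2): F = (17.500, 2.000, -5.250).
Jacobian J = [[-1, 5, 0], [0, 0, 4·r + 2], [6·p, 0, 2]].
At the point, J = [[-1.000, 5.000, 0.000], [0.000, 0.000, -6.000], [-3.000, 0.000, 2.000]] (det J = 90.000).
Solving J·Δ = −F gives Δ = (-1.528, -3.806, 0.333).
Then the next iterate is (p, q, r)₁ = (-2.028, -0.806, -1.667).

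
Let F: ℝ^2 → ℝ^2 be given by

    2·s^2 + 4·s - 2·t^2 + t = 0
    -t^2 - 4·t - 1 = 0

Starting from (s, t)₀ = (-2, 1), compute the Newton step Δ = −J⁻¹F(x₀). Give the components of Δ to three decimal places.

At (-2, 1): F = (-1.000, -6.000).
Jacobian J = [[4·s + 4, -4·t + 1], [0, -2·t - 4]].
At the point, J = [[-4.000, -3.000], [0.000, -6.000]] (det J = 24.000).
Solving J·Δ = −F gives Δ = (0.500, -1.000).

(0.500, -1.000)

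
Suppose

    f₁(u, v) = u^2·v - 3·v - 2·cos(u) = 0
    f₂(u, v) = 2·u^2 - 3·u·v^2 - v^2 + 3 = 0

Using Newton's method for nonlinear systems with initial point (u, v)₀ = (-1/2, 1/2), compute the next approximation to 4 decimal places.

(0.5135, -1.1759)

At (-1/2, 1/2): F = (-3.130165, 3.6250).
Jacobian J = [[2·u·v + 2·sin(u), u^2 - 3], [4·u - 3·v^2, -6·u·v - 2·v]].
At the point, J = [[-1.458851, -2.7500], [-2.7500, 0.5000]] (det J = -8.291926).
Solving J·Δ = −F gives Δ = (1.0135, -1.6759).
Then the next iterate is (u, v)₁ = (0.5135, -1.1759).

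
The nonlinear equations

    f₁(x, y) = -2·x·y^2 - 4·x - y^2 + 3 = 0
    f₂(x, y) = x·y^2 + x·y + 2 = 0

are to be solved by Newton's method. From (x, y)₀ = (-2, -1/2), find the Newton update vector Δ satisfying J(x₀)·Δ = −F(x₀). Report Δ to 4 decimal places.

At (-2, -1/2): F = (11.7500, 2.5000).
Jacobian J = [[-2·y^2 - 4, -4·x·y - 2·y], [y^2 + y, 2·x·y + x]].
At the point, J = [[-4.5000, -3.0000], [-0.2500, 0.0000]] (det J = -0.7500).
Solving J·Δ = −F gives Δ = (10.0000, -11.0833).

(10.0000, -11.0833)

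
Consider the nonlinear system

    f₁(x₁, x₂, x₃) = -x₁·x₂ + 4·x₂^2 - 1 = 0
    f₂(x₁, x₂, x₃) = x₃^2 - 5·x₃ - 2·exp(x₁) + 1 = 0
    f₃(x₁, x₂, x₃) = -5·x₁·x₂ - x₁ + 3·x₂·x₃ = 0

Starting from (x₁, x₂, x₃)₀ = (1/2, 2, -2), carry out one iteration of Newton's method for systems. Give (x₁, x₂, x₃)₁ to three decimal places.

At (1/2, 2, -2): F = (14.000, 11.70256, -17.500).
Jacobian J = [[-x₂, -x₁ + 8·x₂, 0], [-2·exp(x₁), 0, 2·x₃ - 5], [-5·x₂ - 1, -5·x₁ + 3·x₃, 3·x₂]].
At the point, J = [[-2.000, 15.500, 0.000], [-3.29744, 0.000, -9.000], [-11.000, -8.500, 6.000]] (det J = 1994.16216).
Solving J·Δ = −F gives Δ = (-0.141, -0.921, 1.352).
Then the next iterate is (x₁, x₂, x₃)₁ = (0.359, 1.079, -0.648).

(0.359, 1.079, -0.648)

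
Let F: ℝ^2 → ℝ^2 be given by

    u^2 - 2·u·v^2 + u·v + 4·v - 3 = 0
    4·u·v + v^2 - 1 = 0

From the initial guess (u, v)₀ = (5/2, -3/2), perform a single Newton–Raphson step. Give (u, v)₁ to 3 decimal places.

At (5/2, -3/2): F = (-17.750, -13.750).
Jacobian J = [[2·u - 2·v^2 + v, -4·u·v + u + 4], [4·v, 4·u + 2·v]].
At the point, J = [[-1.000, 21.500], [-6.000, 7.000]] (det J = 122.000).
Solving J·Δ = −F gives Δ = (-1.405, 0.760).
Then the next iterate is (u, v)₁ = (1.095, -0.740).

(1.095, -0.740)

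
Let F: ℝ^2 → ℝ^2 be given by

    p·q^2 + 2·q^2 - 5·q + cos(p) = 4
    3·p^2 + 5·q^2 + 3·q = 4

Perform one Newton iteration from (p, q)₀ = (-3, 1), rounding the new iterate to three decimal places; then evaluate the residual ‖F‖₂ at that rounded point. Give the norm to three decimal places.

12.257

At (-3, 1): F = (-10.98999, 31.000).
Jacobian J = [[q^2 - sin(p), 2·p·q + 4·q - 5], [6·p, 10·q + 3]].
At the point, J = [[1.14112, -7.000], [-18.000, 13.000]] (det J = -111.16544).
Solving J·Δ = −F gives Δ = (0.667, -1.461).
Then the next iterate is (p, q)₁ = (-2.333, -0.461).
Re-evaluating at (-2.333, -0.461): F = (-2.45629, 12.00827), so ‖F‖₂ = 12.257.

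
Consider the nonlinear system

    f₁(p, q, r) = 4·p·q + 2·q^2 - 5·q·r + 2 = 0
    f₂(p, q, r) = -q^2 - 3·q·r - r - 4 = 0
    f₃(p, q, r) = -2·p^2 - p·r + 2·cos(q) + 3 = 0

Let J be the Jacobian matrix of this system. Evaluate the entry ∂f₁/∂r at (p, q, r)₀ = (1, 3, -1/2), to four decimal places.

-15.0000

∂f₁/∂r = -5·q.
At (1, 3, -1/2) this is -15.0000.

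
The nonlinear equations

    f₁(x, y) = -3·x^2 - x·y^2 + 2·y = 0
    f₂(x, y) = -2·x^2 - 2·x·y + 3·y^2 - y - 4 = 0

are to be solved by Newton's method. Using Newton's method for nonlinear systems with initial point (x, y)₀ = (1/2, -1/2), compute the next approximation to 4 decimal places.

(-0.3667, -0.8767)

At (1/2, -1/2): F = (-1.8750, -2.7500).
Jacobian J = [[-6·x - y^2, -2·x·y + 2], [-4·x - 2·y, -2·x + 6·y - 1]].
At the point, J = [[-3.2500, 2.5000], [-1.0000, -5.0000]] (det J = 18.7500).
Solving J·Δ = −F gives Δ = (-0.8667, -0.3767).
Then the next iterate is (x, y)₁ = (-0.3667, -0.8767).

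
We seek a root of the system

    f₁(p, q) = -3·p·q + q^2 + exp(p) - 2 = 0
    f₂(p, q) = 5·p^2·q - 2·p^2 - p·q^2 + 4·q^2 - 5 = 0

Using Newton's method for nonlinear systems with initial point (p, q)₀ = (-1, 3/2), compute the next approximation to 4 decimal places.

(9.1379, 7.6289)

At (-1, 3/2): F = (5.117879, 11.7500).
Jacobian J = [[-3·q + exp(p), -3·p + 2·q], [10·p·q - 4·p - q^2, 5·p^2 - 2·p·q + 8·q]].
At the point, J = [[-4.132121, 6.0000], [-13.2500, 20.0000]] (det J = -3.142411).
Solving J·Δ = −F gives Δ = (10.1379, 6.1289).
Then the next iterate is (p, q)₁ = (9.1379, 7.6289).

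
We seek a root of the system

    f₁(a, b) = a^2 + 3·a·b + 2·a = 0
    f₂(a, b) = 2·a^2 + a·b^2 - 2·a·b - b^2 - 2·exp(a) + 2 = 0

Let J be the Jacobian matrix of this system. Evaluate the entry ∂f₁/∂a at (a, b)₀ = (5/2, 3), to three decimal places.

16.000

∂f₁/∂a = 2·a + 3·b + 2.
At (5/2, 3) this is 16.000.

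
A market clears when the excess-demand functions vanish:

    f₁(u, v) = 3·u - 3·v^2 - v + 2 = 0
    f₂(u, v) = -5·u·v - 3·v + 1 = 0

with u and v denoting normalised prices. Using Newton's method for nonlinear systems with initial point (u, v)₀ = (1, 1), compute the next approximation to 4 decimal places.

At (1, 1): F = (1.0000, -7.0000).
Jacobian J = [[3, -6·v - 1], [-5·v, -5·u - 3]].
At the point, J = [[3.0000, -7.0000], [-5.0000, -8.0000]] (det J = -59.0000).
Solving J·Δ = −F gives Δ = (-0.9661, -0.2712).
Then the next iterate is (u, v)₁ = (0.0339, 0.7288).

(0.0339, 0.7288)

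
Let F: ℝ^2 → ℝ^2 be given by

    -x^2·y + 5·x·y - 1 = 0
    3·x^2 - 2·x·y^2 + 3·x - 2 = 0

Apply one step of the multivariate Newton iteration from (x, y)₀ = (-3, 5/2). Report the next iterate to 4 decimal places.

(0.3091, 3.7500)

At (-3, 5/2): F = (-61.0000, 53.5000).
Jacobian J = [[-2·x·y + 5·y, -x^2 + 5·x], [6·x - 2·y^2 + 3, -4·x·y]].
At the point, J = [[27.5000, -24.0000], [-27.5000, 30.0000]] (det J = 165.0000).
Solving J·Δ = −F gives Δ = (3.3091, 1.2500).
Then the next iterate is (x, y)₁ = (0.3091, 3.7500).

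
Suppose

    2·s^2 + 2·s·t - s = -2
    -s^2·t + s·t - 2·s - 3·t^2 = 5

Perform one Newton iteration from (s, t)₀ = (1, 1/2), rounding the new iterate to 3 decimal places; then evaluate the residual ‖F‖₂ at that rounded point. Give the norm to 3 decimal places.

At (1, 1/2): F = (4.000, -7.750).
Jacobian J = [[4·s + 2·t - 1, 2·s], [-2·s·t + t - 2, -s^2 + s - 6·t]].
At the point, J = [[4.000, 2.000], [-2.500, -3.000]] (det J = -7.000).
Solving J·Δ = −F gives Δ = (0.500, -3.000).
Then the next iterate is (s, t)₁ = (1.500, -2.500).
Re-evaluating at (1.500, -2.500): F = (-2.500, -24.875), so ‖F‖₂ = 25.000.

25.000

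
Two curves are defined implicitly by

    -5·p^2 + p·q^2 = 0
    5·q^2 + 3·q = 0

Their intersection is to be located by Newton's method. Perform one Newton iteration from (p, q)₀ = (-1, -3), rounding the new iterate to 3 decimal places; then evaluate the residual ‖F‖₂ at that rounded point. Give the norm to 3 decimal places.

9.852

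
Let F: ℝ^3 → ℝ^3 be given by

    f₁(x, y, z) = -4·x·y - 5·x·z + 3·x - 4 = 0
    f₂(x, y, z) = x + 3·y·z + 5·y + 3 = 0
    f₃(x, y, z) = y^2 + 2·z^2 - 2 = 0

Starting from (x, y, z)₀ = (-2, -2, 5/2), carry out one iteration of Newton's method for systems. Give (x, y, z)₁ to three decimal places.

(-1.004, -0.584, 1.616)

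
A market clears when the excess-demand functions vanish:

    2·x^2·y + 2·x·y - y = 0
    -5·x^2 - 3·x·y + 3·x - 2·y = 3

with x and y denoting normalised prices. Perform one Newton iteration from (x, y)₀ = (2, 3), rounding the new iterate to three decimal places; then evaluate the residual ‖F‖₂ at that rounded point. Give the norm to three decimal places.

At (2, 3): F = (33.000, -41.000).
Jacobian J = [[4·x·y + 2·y, 2·x^2 + 2·x - 1], [-10·x - 3·y + 3, -3·x - 2]].
At the point, J = [[30.000, 11.000], [-26.000, -8.000]] (det J = 46.000).
Solving J·Δ = −F gives Δ = (-4.065, 8.087).
Then the next iterate is (x, y)₁ = (-2.065, 11.087).
Re-evaluating at (-2.065, 11.087): F = (37.67862, 15.99384), so ‖F‖₂ = 40.933.

40.933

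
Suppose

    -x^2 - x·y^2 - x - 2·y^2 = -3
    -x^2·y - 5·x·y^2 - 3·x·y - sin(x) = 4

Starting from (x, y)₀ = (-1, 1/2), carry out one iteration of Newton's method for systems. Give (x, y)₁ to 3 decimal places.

(-7.197, -1.398)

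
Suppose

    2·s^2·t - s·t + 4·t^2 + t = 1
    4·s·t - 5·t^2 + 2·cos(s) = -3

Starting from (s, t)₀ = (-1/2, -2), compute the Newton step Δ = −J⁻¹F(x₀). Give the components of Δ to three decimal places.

(-4.305, -1.059)

At (-1/2, -2): F = (11.000, -11.24483).
Jacobian J = [[4·s·t - t, 2·s^2 - s + 8·t + 1], [4·t - 2·sin(s), 4·s - 10·t]].
At the point, J = [[6.000, -14.000], [-7.04115, 18.000]] (det J = 9.42392).
Solving J·Δ = −F gives Δ = (-4.305, -1.059).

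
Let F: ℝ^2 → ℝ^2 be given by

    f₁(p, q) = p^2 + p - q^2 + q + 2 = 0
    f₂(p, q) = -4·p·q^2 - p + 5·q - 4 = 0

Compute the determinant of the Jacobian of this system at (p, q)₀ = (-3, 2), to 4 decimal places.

J = [[2·p + 1, -2·q + 1], [-4·q^2 - 1, -8·p·q + 5]].
At the point, J = [[-5.0000, -3.0000], [-17.0000, 53.0000]].
det J = -316.0000.

-316.0000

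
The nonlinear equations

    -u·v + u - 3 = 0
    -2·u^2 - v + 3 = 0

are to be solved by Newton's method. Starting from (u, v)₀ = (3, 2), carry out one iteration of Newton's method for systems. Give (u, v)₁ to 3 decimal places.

(1.714, 0.429)

At (3, 2): F = (-6.000, -17.000).
Jacobian J = [[-v + 1, -u], [-4·u, -1]].
At the point, J = [[-1.000, -3.000], [-12.000, -1.000]] (det J = -35.000).
Solving J·Δ = −F gives Δ = (-1.286, -1.571).
Then the next iterate is (u, v)₁ = (1.714, 0.429).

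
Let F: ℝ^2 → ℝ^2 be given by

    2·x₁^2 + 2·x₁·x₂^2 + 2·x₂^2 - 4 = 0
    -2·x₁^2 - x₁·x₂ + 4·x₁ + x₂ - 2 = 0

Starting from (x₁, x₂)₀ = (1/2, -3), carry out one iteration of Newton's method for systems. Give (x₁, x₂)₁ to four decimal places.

At (1/2, -3): F = (23.5000, -2.0000).
Jacobian J = [[4·x₁ + 2·x₂^2, 4·x₁·x₂ + 4·x₂], [-4·x₁ - x₂ + 4, -x₁ + 1]].
At the point, J = [[20.0000, -18.0000], [5.0000, 0.5000]] (det J = 100.0000).
Solving J·Δ = −F gives Δ = (0.2425, 1.5750).
Then the next iterate is (x₁, x₂)₁ = (0.7425, -1.4250).

(0.7425, -1.4250)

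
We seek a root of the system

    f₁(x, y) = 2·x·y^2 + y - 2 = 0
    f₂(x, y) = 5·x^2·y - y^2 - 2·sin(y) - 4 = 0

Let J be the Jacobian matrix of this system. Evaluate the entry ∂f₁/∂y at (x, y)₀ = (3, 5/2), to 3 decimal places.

31.000

∂f₁/∂y = 4·x·y + 1.
At (3, 5/2) this is 31.000.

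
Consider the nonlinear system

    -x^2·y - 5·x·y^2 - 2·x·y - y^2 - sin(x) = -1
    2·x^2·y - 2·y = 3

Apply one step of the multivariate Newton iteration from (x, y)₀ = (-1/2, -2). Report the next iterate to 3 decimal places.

(-0.318, -1.515)

At (-1/2, -2): F = (5.97943, 0.000).
Jacobian J = [[-2·x·y - 5·y^2 - 2·y - cos(x), -x^2 - 10·x·y - 2·x - 2·y], [4·x·y, 2·x^2 - 2]].
At the point, J = [[-18.87758, -5.250], [4.000, -1.500]] (det J = 49.31637).
Solving J·Δ = −F gives Δ = (0.182, 0.485).
Then the next iterate is (x, y)₁ = (-0.318, -1.515).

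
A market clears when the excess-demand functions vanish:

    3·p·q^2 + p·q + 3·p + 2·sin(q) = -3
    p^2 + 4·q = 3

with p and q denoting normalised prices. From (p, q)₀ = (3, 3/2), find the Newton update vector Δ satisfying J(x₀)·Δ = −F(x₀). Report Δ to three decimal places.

At (3, 3/2): F = (38.74499, 12.000).
Jacobian J = [[3·q^2 + q + 3, 6·p·q + p + 2·cos(q)], [2·p, 4]].
At the point, J = [[11.250, 30.14147], [6.000, 4.000]] (det J = -135.84885).
Solving J·Δ = −F gives Δ = (-1.522, -0.717).

(-1.522, -0.717)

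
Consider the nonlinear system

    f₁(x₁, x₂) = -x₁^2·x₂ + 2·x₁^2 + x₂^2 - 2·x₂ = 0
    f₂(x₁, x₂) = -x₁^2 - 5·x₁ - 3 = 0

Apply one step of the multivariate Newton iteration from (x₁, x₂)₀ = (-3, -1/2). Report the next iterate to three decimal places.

(-6.000, 5.229)

At (-3, -1/2): F = (23.750, 3.000).
Jacobian J = [[-2·x₁·x₂ + 4·x₁, -x₁^2 + 2·x₂ - 2], [-2·x₁ - 5, 0]].
At the point, J = [[-15.000, -12.000], [1.000, 0.000]] (det J = 12.000).
Solving J·Δ = −F gives Δ = (-3.000, 5.729).
Then the next iterate is (x₁, x₂)₁ = (-6.000, 5.229).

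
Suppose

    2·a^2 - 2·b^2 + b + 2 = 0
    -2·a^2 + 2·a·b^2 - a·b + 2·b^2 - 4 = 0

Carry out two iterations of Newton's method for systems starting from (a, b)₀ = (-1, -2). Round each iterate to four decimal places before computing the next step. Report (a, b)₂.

(0.3522, -0.6032)

At (-1, -2): F = (-6.0000, -8.0000).
Jacobian J = [[4·a, -4·b + 1], [-4·a + 2·b^2 - b, 4·a·b - a + 4·b]].
At the point, J = [[-4.0000, 9.0000], [14.0000, 1.0000]] (det J = -130.0000).
Solving J·Δ = −F gives Δ = (0.5077, 0.8923).
Then the next iterate is (a, b)₁ = (-0.4923, -1.1077).
Round to (-0.4923, -1.1077) and repeat: F = (-1.076980, -3.784144), J = [[-1.9692, 5.4308], [5.530899, -1.757217]].
Δ = (0.8445, 0.5045), so (a, b)₂ = (0.3522, -0.6032).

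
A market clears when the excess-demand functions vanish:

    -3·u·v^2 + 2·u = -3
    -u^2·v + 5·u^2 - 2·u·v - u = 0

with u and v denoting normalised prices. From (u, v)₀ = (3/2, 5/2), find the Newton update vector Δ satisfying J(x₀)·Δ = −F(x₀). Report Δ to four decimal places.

At (3/2, 5/2): F = (-22.1250, -3.3750).
Jacobian J = [[-3·v^2 + 2, -6·u·v], [-2·u·v + 10·u - 2·v - 1, -u^2 - 2·u]].
At the point, J = [[-16.7500, -22.5000], [1.5000, -5.2500]] (det J = 121.6875).
Solving J·Δ = −F gives Δ = (-0.3305, -0.7373).

(-0.3305, -0.7373)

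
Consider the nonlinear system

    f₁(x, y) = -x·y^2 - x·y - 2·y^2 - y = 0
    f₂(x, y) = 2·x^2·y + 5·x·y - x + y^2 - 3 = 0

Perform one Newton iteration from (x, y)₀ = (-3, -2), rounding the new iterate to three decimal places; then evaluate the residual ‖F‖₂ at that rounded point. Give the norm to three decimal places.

0.089

At (-3, -2): F = (0.000, -2.000).
Jacobian J = [[-y^2 - y, -2·x·y - x - 4·y - 1], [4·x·y + 5·y - 1, 2·x^2 + 5·x + 2·y]].
At the point, J = [[-2.000, -2.000], [13.000, -1.000]] (det J = 28.000).
Solving J·Δ = −F gives Δ = (0.143, -0.143).
Then the next iterate is (x, y)₁ = (-2.857, -2.143).
Re-evaluating at (-2.857, -2.143): F = (-0.04382, 0.07795), so ‖F‖₂ = 0.089.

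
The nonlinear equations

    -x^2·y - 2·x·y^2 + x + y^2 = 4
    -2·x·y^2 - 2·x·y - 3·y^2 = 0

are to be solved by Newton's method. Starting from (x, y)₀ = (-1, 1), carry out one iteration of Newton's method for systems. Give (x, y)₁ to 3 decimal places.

At (-1, 1): F = (-3.000, 1.000).
Jacobian J = [[-2·x·y - 2·y^2 + 1, -x^2 - 4·x·y + 2·y], [-2·y^2 - 2·y, -4·x·y - 2·x - 6·y]].
At the point, J = [[1.000, 5.000], [-4.000, 0.000]] (det J = 20.000).
Solving J·Δ = −F gives Δ = (0.250, 0.550).
Then the next iterate is (x, y)₁ = (-0.750, 1.550).

(-0.750, 1.550)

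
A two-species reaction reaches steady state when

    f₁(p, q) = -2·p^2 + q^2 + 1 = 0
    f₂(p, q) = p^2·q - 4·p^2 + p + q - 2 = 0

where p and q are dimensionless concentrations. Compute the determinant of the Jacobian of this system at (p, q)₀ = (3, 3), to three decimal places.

J = [[-4·p, 2·q], [2·p·q - 8·p + 1, p^2 + 1]].
At the point, J = [[-12.000, 6.000], [-5.000, 10.000]].
det J = -90.000.

-90.000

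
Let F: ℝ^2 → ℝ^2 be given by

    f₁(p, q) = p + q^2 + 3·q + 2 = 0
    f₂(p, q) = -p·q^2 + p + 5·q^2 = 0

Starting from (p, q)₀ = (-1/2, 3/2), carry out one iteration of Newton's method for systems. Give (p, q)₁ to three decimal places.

At (-1/2, 3/2): F = (8.250, 11.875).
Jacobian J = [[1, 2·q + 3], [-q^2 + 1, -2·p·q + 10·q]].
At the point, J = [[1.000, 6.000], [-1.250, 16.500]] (det J = 24.000).
Solving J·Δ = −F gives Δ = (-2.703, -0.924).
Then the next iterate is (p, q)₁ = (-3.203, 0.576).

(-3.203, 0.576)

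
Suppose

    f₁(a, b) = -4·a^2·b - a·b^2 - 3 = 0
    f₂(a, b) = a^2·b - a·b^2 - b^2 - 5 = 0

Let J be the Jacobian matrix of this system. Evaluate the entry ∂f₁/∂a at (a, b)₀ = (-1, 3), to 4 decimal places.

∂f₁/∂a = -8·a·b - b^2.
At (-1, 3) this is 15.0000.

15.0000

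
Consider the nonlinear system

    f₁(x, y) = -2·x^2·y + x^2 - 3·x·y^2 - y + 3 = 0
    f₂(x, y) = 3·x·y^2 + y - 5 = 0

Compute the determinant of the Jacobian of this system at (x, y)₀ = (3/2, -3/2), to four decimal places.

-119.6250

J = [[-4·x·y + 2·x - 3·y^2, -2·x^2 - 6·x·y - 1], [3·y^2, 6·x·y + 1]].
At the point, J = [[5.2500, 8.0000], [6.7500, -12.5000]].
det J = -119.6250.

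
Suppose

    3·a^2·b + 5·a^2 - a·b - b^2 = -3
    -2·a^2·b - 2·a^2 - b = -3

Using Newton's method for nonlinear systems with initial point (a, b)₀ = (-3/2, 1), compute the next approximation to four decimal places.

(-0.3080, 2.3280)

At (-3/2, 1): F = (21.5000, -7.0000).
Jacobian J = [[6·a·b + 10·a - b, 3·a^2 - a - 2·b], [-4·a·b - 4·a, -2·a^2 - 1]].
At the point, J = [[-25.0000, 6.2500], [12.0000, -5.5000]] (det J = 62.5000).
Solving J·Δ = −F gives Δ = (1.1920, 1.3280).
Then the next iterate is (a, b)₁ = (-0.3080, 2.3280).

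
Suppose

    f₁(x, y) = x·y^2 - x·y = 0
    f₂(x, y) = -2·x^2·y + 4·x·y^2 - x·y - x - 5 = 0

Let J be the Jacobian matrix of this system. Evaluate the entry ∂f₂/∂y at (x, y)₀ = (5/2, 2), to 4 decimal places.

25.0000

∂f₂/∂y = -2·x^2 + 8·x·y - x.
At (5/2, 2) this is 25.0000.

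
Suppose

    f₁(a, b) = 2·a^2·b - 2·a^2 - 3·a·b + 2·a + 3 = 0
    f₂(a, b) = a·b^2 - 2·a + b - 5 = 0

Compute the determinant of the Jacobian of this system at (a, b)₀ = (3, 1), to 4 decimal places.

2.0000

J = [[4·a·b - 4·a - 3·b + 2, 2·a^2 - 3·a], [b^2 - 2, 2·a·b + 1]].
At the point, J = [[-1.0000, 9.0000], [-1.0000, 7.0000]].
det J = 2.0000.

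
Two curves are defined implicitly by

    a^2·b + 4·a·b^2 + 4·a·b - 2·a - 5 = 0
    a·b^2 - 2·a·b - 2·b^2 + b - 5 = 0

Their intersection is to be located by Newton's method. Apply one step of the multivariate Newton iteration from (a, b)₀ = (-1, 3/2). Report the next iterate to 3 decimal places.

At (-1, 3/2): F = (-16.500, -7.250).
Jacobian J = [[2·a·b + 4·b^2 + 4·b - 2, a^2 + 8·a·b + 4·a], [b^2 - 2·b, 2·a·b - 2·a - 4·b + 1]].
At the point, J = [[10.000, -15.000], [-0.750, -6.000]] (det J = -71.250).
Solving J·Δ = −F gives Δ = (-0.137, -1.191).
Then the next iterate is (a, b)₁ = (-1.137, 0.309).

(-1.137, 0.309)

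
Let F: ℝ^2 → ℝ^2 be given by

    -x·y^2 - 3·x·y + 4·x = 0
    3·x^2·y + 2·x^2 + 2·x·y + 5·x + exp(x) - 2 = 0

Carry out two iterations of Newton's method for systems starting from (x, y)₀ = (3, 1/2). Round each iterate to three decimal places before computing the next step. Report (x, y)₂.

At (3, 1/2): F = (6.750, 67.58554).
Jacobian J = [[-y^2 - 3·y + 4, -2·x·y - 3·x], [6·x·y + 4·x + 2·y + exp(x) + 5, 3·x^2 + 2·x]].
At the point, J = [[2.250, -12.000], [47.08554, 33.000]] (det J = 639.27644).
Solving J·Δ = −F gives Δ = (-1.617, 0.259).
Then the next iterate is (x, y)₁ = (1.383, 0.759).
Round to (1.383, 0.759) and repeat: F = (1.58619, 19.18181), J = [[1.14692, -6.24839], [22.33503, 8.50407]].
Δ = (-0.893, 0.090), so (x, y)₂ = (0.490, 0.849).

(0.490, 0.849)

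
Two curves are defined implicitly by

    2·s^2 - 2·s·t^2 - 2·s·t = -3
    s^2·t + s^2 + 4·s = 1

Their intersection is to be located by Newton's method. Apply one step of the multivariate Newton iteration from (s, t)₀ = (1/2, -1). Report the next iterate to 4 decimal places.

At (1/2, -1): F = (3.5000, 1.0000).
Jacobian J = [[4·s - 2·t^2 - 2·t, -4·s·t - 2·s], [2·s·t + 2·s + 4, s^2]].
At the point, J = [[2.0000, 1.0000], [4.0000, 0.2500]] (det J = -3.5000).
Solving J·Δ = −F gives Δ = (-0.0357, -3.4286).
Then the next iterate is (s, t)₁ = (0.4643, -4.4286).

(0.4643, -4.4286)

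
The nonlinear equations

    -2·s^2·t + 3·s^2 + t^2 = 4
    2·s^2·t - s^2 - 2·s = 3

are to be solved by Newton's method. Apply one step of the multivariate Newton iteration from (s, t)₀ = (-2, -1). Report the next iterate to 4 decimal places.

(-1.5667, -0.1667)

At (-2, -1): F = (17.0000, -11.0000).
Jacobian J = [[-4·s·t + 6·s, -2·s^2 + 2·t], [4·s·t - 2·s - 2, 2·s^2]].
At the point, J = [[-20.0000, -10.0000], [10.0000, 8.0000]] (det J = -60.0000).
Solving J·Δ = −F gives Δ = (0.4333, 0.8333).
Then the next iterate is (s, t)₁ = (-1.5667, -0.1667).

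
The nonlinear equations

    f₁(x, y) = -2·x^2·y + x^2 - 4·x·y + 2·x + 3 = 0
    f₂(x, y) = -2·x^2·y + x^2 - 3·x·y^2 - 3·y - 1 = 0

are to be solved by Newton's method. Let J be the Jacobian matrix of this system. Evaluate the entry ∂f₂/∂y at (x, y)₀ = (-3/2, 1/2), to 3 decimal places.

∂f₂/∂y = -2·x^2 - 6·x·y - 3.
At (-3/2, 1/2) this is -3.000.

-3.000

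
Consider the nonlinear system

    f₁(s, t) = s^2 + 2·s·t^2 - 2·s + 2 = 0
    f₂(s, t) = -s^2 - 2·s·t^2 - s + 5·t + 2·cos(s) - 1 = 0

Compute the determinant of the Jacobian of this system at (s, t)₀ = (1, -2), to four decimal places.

2.5365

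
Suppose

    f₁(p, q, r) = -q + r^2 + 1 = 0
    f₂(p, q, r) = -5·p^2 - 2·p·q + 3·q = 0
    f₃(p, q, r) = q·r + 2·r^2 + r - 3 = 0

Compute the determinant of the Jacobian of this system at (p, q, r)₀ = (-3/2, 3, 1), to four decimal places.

90.0000

J = [[0, -1, 2·r], [-10·p - 2·q, -2·p + 3, 0], [0, r, q + 4·r + 1]].
At the point, J = [[0.0000, -1.0000, 2.0000], [9.0000, 6.0000, 0.0000], [0.0000, 1.0000, 8.0000]].
det J = 90.0000.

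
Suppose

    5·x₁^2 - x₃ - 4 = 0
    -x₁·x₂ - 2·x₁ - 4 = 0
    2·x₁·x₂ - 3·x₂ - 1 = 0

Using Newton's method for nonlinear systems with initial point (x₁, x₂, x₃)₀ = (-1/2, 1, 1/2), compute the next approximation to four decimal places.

(-1.6364, -0.8182, 2.9318)

At (-1/2, 1, 1/2): F = (-3.2500, -2.5000, -5.0000).
Jacobian J = [[10·x₁, 0, -1], [-x₂ - 2, -x₁, 0], [2·x₂, 2·x₁ - 3, 0]].
At the point, J = [[-5.0000, 0.0000, -1.0000], [-3.0000, 0.5000, 0.0000], [2.0000, -4.0000, 0.0000]] (det J = -11.0000).
Solving J·Δ = −F gives Δ = (-1.1364, -1.8182, 2.4318).
Then the next iterate is (x₁, x₂, x₃)₁ = (-1.6364, -0.8182, 2.9318).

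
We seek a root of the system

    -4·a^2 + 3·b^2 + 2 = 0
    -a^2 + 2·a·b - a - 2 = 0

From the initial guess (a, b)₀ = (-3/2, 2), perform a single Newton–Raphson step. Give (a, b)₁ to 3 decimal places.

At (-3/2, 2): F = (5.000, -8.750).
Jacobian J = [[-8·a, 6·b], [-2·a + 2·b - 1, 2·a]].
At the point, J = [[12.000, 12.000], [6.000, -3.000]] (det J = -108.000).
Solving J·Δ = −F gives Δ = (0.833, -1.250).
Then the next iterate is (a, b)₁ = (-0.667, 0.750).

(-0.667, 0.750)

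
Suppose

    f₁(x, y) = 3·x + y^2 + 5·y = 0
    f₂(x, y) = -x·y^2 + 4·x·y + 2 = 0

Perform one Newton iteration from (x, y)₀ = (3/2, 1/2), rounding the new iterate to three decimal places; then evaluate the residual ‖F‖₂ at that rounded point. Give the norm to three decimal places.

At (3/2, 1/2): F = (7.250, 4.625).
Jacobian J = [[3, 2·y + 5], [-y^2 + 4·y, -2·x·y + 4·x]].
At the point, J = [[3.000, 6.000], [1.750, 4.500]] (det J = 3.000).
Solving J·Δ = −F gives Δ = (-1.625, -0.396).
Then the next iterate is (x, y)₁ = (-0.125, 0.104).
Re-evaluating at (-0.125, 0.104): F = (0.15582, 1.94935), so ‖F‖₂ = 1.956.

1.956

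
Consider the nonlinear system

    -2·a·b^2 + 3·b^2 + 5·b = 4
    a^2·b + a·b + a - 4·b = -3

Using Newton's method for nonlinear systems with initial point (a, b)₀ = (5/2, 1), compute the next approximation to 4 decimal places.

At (5/2, 1): F = (-1.0000, 10.2500).
Jacobian J = [[-2·b^2, -4·a·b + 6·b + 5], [2·a·b + b + 1, a^2 + a - 4]].
At the point, J = [[-2.0000, 1.0000], [7.0000, 4.7500]] (det J = -16.5000).
Solving J·Δ = −F gives Δ = (-0.9091, -0.8182).
Then the next iterate is (a, b)₁ = (1.5909, 0.1818).

(1.5909, 0.1818)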